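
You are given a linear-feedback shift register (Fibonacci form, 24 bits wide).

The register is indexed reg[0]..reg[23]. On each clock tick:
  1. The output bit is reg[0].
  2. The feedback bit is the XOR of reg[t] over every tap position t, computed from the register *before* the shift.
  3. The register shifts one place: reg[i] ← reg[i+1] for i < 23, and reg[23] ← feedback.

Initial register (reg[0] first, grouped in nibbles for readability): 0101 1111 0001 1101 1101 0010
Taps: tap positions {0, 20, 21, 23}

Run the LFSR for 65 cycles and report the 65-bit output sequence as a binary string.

tick  register→output (feedback)
  0  010111110001110111010010→0 (0)
  1  101111100011101110100100→1 (0)
  2  011111000111011101001000→0 (1)
  3  111110001110111010010001→1 (0)
  4  111100011101110100100010→1 (1)
  5  111000111011101001000101→1 (1)
  6  110001110111010010001011→1 (1)
  7  100011101110100100010111→1 (1)
  8  000111011101001000101111→0 (1)
  9  001110111010010001011111→0 (1)
 10  011101110100100010111111→0 (1)
 11  111011101001000101111111→1 (0)
 12  110111010010001011111110→1 (1)
 13  101110100100010111111101→1 (0)
 14  011101001000101111111010→0 (1)
 15  111010010001011111110101→1 (1)
 16  110100100010111111101011→1 (1)
 17  101001000101111111010111→1 (1)
 18  010010001011111110101111→0 (1)
 19  100100010111111101011111→1 (0)
 20  001000101111111010111110→0 (0)
 21  010001011111110101111100→0 (0)
 22  100010111111101011111000→1 (0)
 23  000101111111010111110000→0 (0)
 24  001011111110101111100000→0 (0)
 25  010111111101011111000000→0 (0)
 26  101111111010111110000000→1 (1)
 27  011111110101111100000001→0 (1)
 28  111111101011111000000011→1 (0)
 29  111111010111110000000110→1 (0)
 30  111110101111100000001100→1 (1)
 31  111101011111000000011001→1 (1)
 32  111010111110000000110011→1 (0)
 33  110101111100000001100110→1 (0)
 34  101011111000000011001100→1 (1)
 35  010111110000000110011001→0 (0)
 36  101111100000001100110010→1 (1)
 37  011111000000011001100101→0 (0)
 38  111110000000110011001010→1 (0)
 39  111100000001100110010100→1 (0)
 40  111000000011001100101000→1 (0)
 41  110000000110011001010000→1 (1)
 42  100000001100110010100001→1 (0)
 43  000000011001100101000010→0 (0)
 44  000000110011001010000100→0 (1)
 45  000001100110010100001001→0 (0)
 46  000011001100101000010010→0 (0)
 47  000110011001010000100100→0 (1)
 48  001100110010100001001001→0 (0)
 49  011001100101000010010010→0 (0)
 50  110011001010000100100100→1 (0)
 51  100110010100001001001000→1 (0)
 52  001100101000010010010000→0 (0)
 53  011001010000100100100000→0 (0)
 54  110010100001001001000000→1 (1)
 55  100101000010010010000001→1 (0)
 56  001010000100100100000010→0 (0)
 57  010100001001001000000100→0 (1)
 58  101000010010010000001001→1 (1)
 59  010000100100100000010011→0 (1)
 60  100001001001000000100111→1 (1)
 61  000010010010000001001111→0 (1)
 62  000100100100000010011111→0 (1)
 63  001001001000000100111111→0 (1)
 64  010010010000001001111111→0 (1)

01011111000111011101001000101111111010111110000000110011001010000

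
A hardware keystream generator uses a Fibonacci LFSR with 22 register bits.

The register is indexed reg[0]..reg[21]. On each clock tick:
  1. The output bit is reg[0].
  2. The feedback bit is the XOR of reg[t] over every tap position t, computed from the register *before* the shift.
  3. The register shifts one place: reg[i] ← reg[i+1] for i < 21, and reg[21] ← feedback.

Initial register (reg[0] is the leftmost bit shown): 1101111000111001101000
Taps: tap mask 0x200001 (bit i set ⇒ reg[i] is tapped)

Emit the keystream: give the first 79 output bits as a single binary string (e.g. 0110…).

1101111000111001101000100101000010111011000011100111110010110111110100010101110

k : reg_k → out_k, fb_k
0: 1101111000111001101000 → 1, fb=1
1: 1011110001110011010001 → 1, fb=0
2: 0111100011100110100010 → 0, fb=0
3: 1111000111001101000100 → 1, fb=1
4: 1110001110011010001001 → 1, fb=0
5: 1100011100110100010010 → 1, fb=1
6: 1000111001101000100101 → 1, fb=0
7: 0001110011010001001010 → 0, fb=0
8: 0011100110100010010100 → 0, fb=0
9: 0111001101000100101000 → 0, fb=0
10: 1110011010001001010000 → 1, fb=1
11: 1100110100010010100001 → 1, fb=0
12: 1001101000100101000010 → 1, fb=1
13: 0011010001001010000101 → 0, fb=1
14: 0110100010010100001011 → 0, fb=1
15: 1101000100101000010111 → 1, fb=0
16: 1010001001010000101110 → 1, fb=1
17: 0100010010100001011101 → 0, fb=1
18: 1000100101000010111011 → 1, fb=0
19: 0001001010000101110110 → 0, fb=0
20: 0010010100001011101100 → 0, fb=0
21: 0100101000010111011000 → 0, fb=0
22: 1001010000101110110000 → 1, fb=1
23: 0010100001011101100001 → 0, fb=1
24: 0101000010111011000011 → 0, fb=1
25: 1010000101110110000111 → 1, fb=0
26: 0100001011101100001110 → 0, fb=0
27: 1000010111011000011100 → 1, fb=1
28: 0000101110110000111001 → 0, fb=1
29: 0001011101100001110011 → 0, fb=1
30: 0010111011000011100111 → 0, fb=1
31: 0101110110000111001111 → 0, fb=1
32: 1011101100001110011111 → 1, fb=0
33: 0111011000011100111110 → 0, fb=0
34: 1110110000111001111100 → 1, fb=1
35: 1101100001110011111001 → 1, fb=0
36: 1011000011100111110010 → 1, fb=1
37: 0110000111001111100101 → 0, fb=1
38: 1100001110011111001011 → 1, fb=0
39: 1000011100111110010110 → 1, fb=1
40: 0000111001111100101101 → 0, fb=1
41: 0001110011111001011011 → 0, fb=1
42: 0011100111110010110111 → 0, fb=1
43: 0111001111100101101111 → 0, fb=1
44: 1110011111001011011111 → 1, fb=0
45: 1100111110010110111110 → 1, fb=1
46: 1001111100101101111101 → 1, fb=0
47: 0011111001011011111010 → 0, fb=0
48: 0111110010110111110100 → 0, fb=0
49: 1111100101101111101000 → 1, fb=1
50: 1111001011011111010001 → 1, fb=0
51: 1110010110111110100010 → 1, fb=1
52: 1100101101111101000101 → 1, fb=0
53: 1001011011111010001010 → 1, fb=1
54: 0010110111110100010101 → 0, fb=1
55: 0101101111101000101011 → 0, fb=1
56: 1011011111010001010111 → 1, fb=0
57: 0110111110100010101110 → 0, fb=0
58: 1101111101000101011100 → 1, fb=1
59: 1011111010001010111001 → 1, fb=0
60: 0111110100010101110010 → 0, fb=0
61: 1111101000101011100100 → 1, fb=1
62: 1111010001010111001001 → 1, fb=0
63: 1110100010101110010010 → 1, fb=1
64: 1101000101011100100101 → 1, fb=0
65: 1010001010111001001010 → 1, fb=1
66: 0100010101110010010101 → 0, fb=1
67: 1000101011100100101011 → 1, fb=0
68: 0001010111001001010110 → 0, fb=0
69: 0010101110010010101100 → 0, fb=0
70: 0101011100100101011000 → 0, fb=0
71: 1010111001001010110000 → 1, fb=1
72: 0101110010010101100001 → 0, fb=1
73: 1011100100101011000011 → 1, fb=0
74: 0111001001010110000110 → 0, fb=0
75: 1110010010101100001100 → 1, fb=1
76: 1100100101011000011001 → 1, fb=0
77: 1001001010110000110010 → 1, fb=1
78: 0010010101100001100101 → 0, fb=1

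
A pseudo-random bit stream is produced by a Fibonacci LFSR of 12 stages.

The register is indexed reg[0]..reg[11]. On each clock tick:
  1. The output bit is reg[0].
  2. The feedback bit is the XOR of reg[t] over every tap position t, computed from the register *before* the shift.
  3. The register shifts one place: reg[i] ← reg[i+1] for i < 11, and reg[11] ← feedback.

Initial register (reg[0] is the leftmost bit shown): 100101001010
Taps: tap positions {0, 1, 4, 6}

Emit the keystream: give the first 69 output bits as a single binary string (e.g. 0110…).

100101001010110111000101101101111000010000011100101011000100001000000

k : reg_k → out_k, fb_k
0: 100101001010 → 1, fb=1
1: 001010010101 → 0, fb=1
2: 010100101011 → 0, fb=0
3: 101001010110 → 1, fb=1
4: 010010101101 → 0, fb=1
5: 100101011011 → 1, fb=1
6: 001010110111 → 0, fb=0
7: 010101101110 → 0, fb=0
8: 101011011100 → 1, fb=0
9: 010110111000 → 0, fb=1
10: 101101110001 → 1, fb=0
11: 011011100010 → 0, fb=1
12: 110111000101 → 1, fb=1
13: 101110001011 → 1, fb=0
14: 011100010110 → 0, fb=1
15: 111000101101 → 1, fb=1
16: 110001011011 → 1, fb=0
17: 100010110110 → 1, fb=1
18: 000101101101 → 0, fb=1
19: 001011011011 → 0, fb=1
20: 010110110111 → 0, fb=1
21: 101101101111 → 1, fb=0
22: 011011011110 → 0, fb=0
23: 110110111100 → 1, fb=0
24: 101101111000 → 1, fb=0
25: 011011110000 → 0, fb=1
26: 110111100001 → 1, fb=0
27: 101111000010 → 1, fb=0
28: 011110000100 → 0, fb=0
29: 111100001000 → 1, fb=0
30: 111000010000 → 1, fb=0
31: 110000100000 → 1, fb=1
32: 100001000001 → 1, fb=1
33: 000010000011 → 0, fb=1
34: 000100000111 → 0, fb=0
35: 001000001110 → 0, fb=0
36: 010000011100 → 0, fb=1
37: 100000111001 → 1, fb=0
38: 000001110010 → 0, fb=1
39: 000011100101 → 0, fb=0
40: 000111001010 → 0, fb=1
41: 001110010101 → 0, fb=1
42: 011100101011 → 0, fb=0
43: 111001010110 → 1, fb=0
44: 110010101100 → 1, fb=0
45: 100101011000 → 1, fb=1
46: 001010110001 → 0, fb=0
47: 010101100010 → 0, fb=0
48: 101011000100 → 1, fb=0
49: 010110001000 → 0, fb=0
50: 101100010000 → 1, fb=1
51: 011000100001 → 0, fb=0
52: 110001000010 → 1, fb=0
53: 100010000100 → 1, fb=0
54: 000100001000 → 0, fb=0
55: 001000010000 → 0, fb=0
56: 010000100000 → 0, fb=0
57: 100001000000 → 1, fb=1
58: 000010000001 → 0, fb=1
59: 000100000011 → 0, fb=0
60: 001000000110 → 0, fb=0
61: 010000001100 → 0, fb=1
62: 100000011001 → 1, fb=1
63: 000000110011 → 0, fb=1
64: 000001100111 → 0, fb=1
65: 000011001111 → 0, fb=1
66: 000110011111 → 0, fb=1
67: 001100111111 → 0, fb=1
68: 011001111111 → 0, fb=0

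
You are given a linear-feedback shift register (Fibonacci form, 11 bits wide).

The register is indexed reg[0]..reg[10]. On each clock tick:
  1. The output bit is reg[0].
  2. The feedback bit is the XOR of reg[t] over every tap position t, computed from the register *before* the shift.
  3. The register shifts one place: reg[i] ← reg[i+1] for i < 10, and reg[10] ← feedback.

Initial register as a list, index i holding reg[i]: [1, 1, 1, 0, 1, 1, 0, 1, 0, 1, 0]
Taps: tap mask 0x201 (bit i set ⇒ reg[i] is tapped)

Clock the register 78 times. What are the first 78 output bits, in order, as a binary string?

k : reg_k → out_k, fb_k
0: 11101101010 → 1, fb=0
1: 11011010100 → 1, fb=1
2: 10110101001 → 1, fb=1
3: 01101010011 → 0, fb=1
4: 11010100111 → 1, fb=0
5: 10101001110 → 1, fb=0
6: 01010011100 → 0, fb=0
7: 10100111000 → 1, fb=1
8: 01001110001 → 0, fb=0
9: 10011100010 → 1, fb=0
10: 00111000100 → 0, fb=0
11: 01110001000 → 0, fb=0
12: 11100010000 → 1, fb=1
13: 11000100001 → 1, fb=1
14: 10001000011 → 1, fb=0
15: 00010000110 → 0, fb=1
16: 00100001101 → 0, fb=0
17: 01000011010 → 0, fb=1
18: 10000110101 → 1, fb=1
19: 00001101011 → 0, fb=1
20: 00011010111 → 0, fb=1
21: 00110101111 → 0, fb=1
22: 01101011111 → 0, fb=1
23: 11010111111 → 1, fb=0
24: 10101111110 → 1, fb=0
25: 01011111100 → 0, fb=0
26: 10111111000 → 1, fb=1
27: 01111110001 → 0, fb=0
28: 11111100010 → 1, fb=0
29: 11111000100 → 1, fb=1
30: 11110001001 → 1, fb=1
31: 11100010011 → 1, fb=0
32: 11000100110 → 1, fb=0
33: 10001001100 → 1, fb=1
34: 00010011001 → 0, fb=0
35: 00100110010 → 0, fb=1
36: 01001100101 → 0, fb=0
37: 10011001010 → 1, fb=0
38: 00110010100 → 0, fb=0
39: 01100101000 → 0, fb=0
40: 11001010000 → 1, fb=1
41: 10010100001 → 1, fb=1
42: 00101000011 → 0, fb=1
43: 01010000111 → 0, fb=1
44: 10100001111 → 1, fb=0
45: 01000011110 → 0, fb=1
46: 10000111101 → 1, fb=1
47: 00001111011 → 0, fb=1
48: 00011110111 → 0, fb=1
49: 00111101111 → 0, fb=1
50: 01111011111 → 0, fb=1
51: 11110111111 → 1, fb=0
52: 11101111110 → 1, fb=0
53: 11011111100 → 1, fb=1
54: 10111111001 → 1, fb=1
55: 01111110011 → 0, fb=1
56: 11111100111 → 1, fb=0
57: 11111001110 → 1, fb=0
58: 11110011100 → 1, fb=1
59: 11100111001 → 1, fb=1
60: 11001110011 → 1, fb=0
61: 10011100110 → 1, fb=0
62: 00111001100 → 0, fb=0
63: 01110011000 → 0, fb=0
64: 11100110000 → 1, fb=1
65: 11001100001 → 1, fb=1
66: 10011000011 → 1, fb=0
67: 00110000110 → 0, fb=1
68: 01100001101 → 0, fb=0
69: 11000011010 → 1, fb=0
70: 10000110100 → 1, fb=1
71: 00001101001 → 0, fb=0
72: 00011010010 → 0, fb=1
73: 00110100101 → 0, fb=0
74: 01101001010 → 0, fb=1
75: 11010010101 → 1, fb=1
76: 10100101011 → 1, fb=0
77: 01001010110 → 0, fb=1

111011010100111000100001101011111100010011001010000111101111110011100110000110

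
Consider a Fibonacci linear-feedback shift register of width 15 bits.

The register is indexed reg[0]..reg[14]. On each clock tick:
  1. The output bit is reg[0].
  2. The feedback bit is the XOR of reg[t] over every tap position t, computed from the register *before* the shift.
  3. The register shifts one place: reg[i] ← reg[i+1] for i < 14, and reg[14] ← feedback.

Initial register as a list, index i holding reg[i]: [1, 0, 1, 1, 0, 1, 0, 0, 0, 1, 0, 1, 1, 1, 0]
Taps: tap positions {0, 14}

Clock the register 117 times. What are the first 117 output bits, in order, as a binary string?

step | reg (before) | out | fb
   0 | 101101000101110 | 1 | 1
   1 | 011010001011101 | 0 | 1
   2 | 110100010111011 | 1 | 0
   3 | 101000101110110 | 1 | 1
   4 | 010001011101101 | 0 | 1
   5 | 100010111011011 | 1 | 0
   6 | 000101110110110 | 0 | 0
   7 | 001011101101100 | 0 | 0
   8 | 010111011011000 | 0 | 0
   9 | 101110110110000 | 1 | 1
  10 | 011101101100001 | 0 | 1
  11 | 111011011000011 | 1 | 0
  12 | 110110110000110 | 1 | 1
  13 | 101101100001101 | 1 | 0
  14 | 011011000011010 | 0 | 0
  15 | 110110000110100 | 1 | 1
  16 | 101100001101001 | 1 | 0
  17 | 011000011010010 | 0 | 0
  18 | 110000110100100 | 1 | 1
  19 | 100001101001001 | 1 | 0
  20 | 000011010010010 | 0 | 0
  21 | 000110100100100 | 0 | 0
  22 | 001101001001000 | 0 | 0
  23 | 011010010010000 | 0 | 0
  24 | 110100100100000 | 1 | 1
  25 | 101001001000001 | 1 | 0
  26 | 010010010000010 | 0 | 0
  27 | 100100100000100 | 1 | 1
  28 | 001001000001001 | 0 | 1
  29 | 010010000010011 | 0 | 1
  30 | 100100000100111 | 1 | 0
  31 | 001000001001110 | 0 | 0
  32 | 010000010011100 | 0 | 0
  33 | 100000100111000 | 1 | 1
  34 | 000001001110001 | 0 | 1
  35 | 000010011100011 | 0 | 1
  36 | 000100111000111 | 0 | 1
  37 | 001001110001111 | 0 | 1
  38 | 010011100011111 | 0 | 1
  39 | 100111000111111 | 1 | 0
  40 | 001110001111110 | 0 | 0
  41 | 011100011111100 | 0 | 0
  42 | 111000111111000 | 1 | 1
  43 | 110001111110001 | 1 | 0
  44 | 100011111100010 | 1 | 1
  45 | 000111111000101 | 0 | 1
  46 | 001111110001011 | 0 | 1
  47 | 011111100010111 | 0 | 1
  48 | 111111000101111 | 1 | 0
  49 | 111110001011110 | 1 | 1
  50 | 111100010111101 | 1 | 0
  51 | 111000101111010 | 1 | 1
  52 | 110001011110101 | 1 | 0
  53 | 100010111101010 | 1 | 1
  54 | 000101111010101 | 0 | 1
  55 | 001011110101011 | 0 | 1
  56 | 010111101010111 | 0 | 1
  57 | 101111010101111 | 1 | 0
  58 | 011110101011110 | 0 | 0
  59 | 111101010111100 | 1 | 1
  60 | 111010101111001 | 1 | 0
  61 | 110101011110010 | 1 | 1
  62 | 101010111100101 | 1 | 0
  63 | 010101111001010 | 0 | 0
  64 | 101011110010100 | 1 | 1
  65 | 010111100101001 | 0 | 1
  66 | 101111001010011 | 1 | 0
  67 | 011110010100110 | 0 | 0
  68 | 111100101001100 | 1 | 1
  69 | 111001010011001 | 1 | 0
  70 | 110010100110010 | 1 | 1
  71 | 100101001100101 | 1 | 0
  72 | 001010011001010 | 0 | 0
  73 | 010100110010100 | 0 | 0
  74 | 101001100101000 | 1 | 1
  75 | 010011001010001 | 0 | 1
  76 | 100110010100011 | 1 | 0
  77 | 001100101000110 | 0 | 0
  78 | 011001010001100 | 0 | 0
  79 | 110010100011000 | 1 | 1
  80 | 100101000110001 | 1 | 0
  81 | 001010001100010 | 0 | 0
  82 | 010100011000100 | 0 | 0
  83 | 101000110001000 | 1 | 1
  84 | 010001100010001 | 0 | 1
  85 | 100011000100011 | 1 | 0
  86 | 000110001000110 | 0 | 0
  87 | 001100010001100 | 0 | 0
  88 | 011000100011000 | 0 | 0
  89 | 110001000110000 | 1 | 1
  90 | 100010001100001 | 1 | 0
  91 | 000100011000010 | 0 | 0
  92 | 001000110000100 | 0 | 0
  93 | 010001100001000 | 0 | 0
  94 | 100011000010000 | 1 | 1
  95 | 000110000100001 | 0 | 1
  96 | 001100001000011 | 0 | 1
  97 | 011000010000111 | 0 | 1
  98 | 110000100001111 | 1 | 0
  99 | 100001000011110 | 1 | 1
 100 | 000010000111101 | 0 | 1
 101 | 000100001111011 | 0 | 1
 102 | 001000011110111 | 0 | 1
 103 | 010000111101111 | 0 | 1
 104 | 100001111011111 | 1 | 0
 105 | 000011110111110 | 0 | 0
 106 | 000111101111100 | 0 | 0
 107 | 001111011111000 | 0 | 0
 108 | 011110111110000 | 0 | 0
 109 | 111101111100000 | 1 | 1
 110 | 111011111000001 | 1 | 0
 111 | 110111110000010 | 1 | 1
 112 | 101111100000101 | 1 | 0
 113 | 011111000001010 | 0 | 0
 114 | 111110000010100 | 1 | 1
 115 | 111100000101001 | 1 | 0
 116 | 111000001010010 | 1 | 1

101101000101110110110000110100100100000100111000111111000101111010101111001010011001010001100010001100001000011110111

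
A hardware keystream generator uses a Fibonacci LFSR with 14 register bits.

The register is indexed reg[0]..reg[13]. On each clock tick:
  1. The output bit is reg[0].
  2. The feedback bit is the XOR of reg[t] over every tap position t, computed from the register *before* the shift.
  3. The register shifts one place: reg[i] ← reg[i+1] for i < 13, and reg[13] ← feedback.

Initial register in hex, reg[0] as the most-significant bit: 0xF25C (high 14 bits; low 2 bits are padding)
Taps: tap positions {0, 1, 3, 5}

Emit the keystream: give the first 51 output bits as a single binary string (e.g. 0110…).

111100100101111100111111111111010000000100111100101

k : reg_k → out_k, fb_k
0: 11110010010111 → 1, fb=1
1: 11100100101111 → 1, fb=1
2: 11001001011111 → 1, fb=0
3: 10010010111110 → 1, fb=0
4: 00100101111100 → 0, fb=1
5: 01001011111001 → 0, fb=1
6: 10010111110011 → 1, fb=1
7: 00101111100111 → 0, fb=1
8: 01011111001111 → 0, fb=1
9: 10111110011111 → 1, fb=1
10: 01111100111111 → 0, fb=1
11: 11111001111111 → 1, fb=1
12: 11110011111111 → 1, fb=1
13: 11100111111111 → 1, fb=1
14: 11001111111111 → 1, fb=1
15: 10011111111111 → 1, fb=1
16: 00111111111111 → 0, fb=0
17: 01111111111110 → 0, fb=1
18: 11111111111101 → 1, fb=0
19: 11111111111010 → 1, fb=0
20: 11111111110100 → 1, fb=0
21: 11111111101000 → 1, fb=0
22: 11111111010000 → 1, fb=0
23: 11111110100000 → 1, fb=0
24: 11111101000000 → 1, fb=0
25: 11111010000000 → 1, fb=1
26: 11110100000001 → 1, fb=0
27: 11101000000010 → 1, fb=0
28: 11010000000100 → 1, fb=1
29: 10100000001001 → 1, fb=1
30: 01000000010011 → 0, fb=1
31: 10000000100111 → 1, fb=1
32: 00000001001111 → 0, fb=0
33: 00000010011110 → 0, fb=0
34: 00000100111100 → 0, fb=1
35: 00001001111001 → 0, fb=0
36: 00010011110010 → 0, fb=1
37: 00100111100101 → 0, fb=1
38: 01001111001011 → 0, fb=0
39: 10011110010110 → 1, fb=1
40: 00111100101101 → 0, fb=0
41: 01111001011010 → 0, fb=0
42: 11110010110100 → 1, fb=1
43: 11100101101001 → 1, fb=1
44: 11001011010011 → 1, fb=0
45: 10010110100110 → 1, fb=1
46: 00101101001101 → 0, fb=1
47: 01011010011011 → 0, fb=0
48: 10110100110110 → 1, fb=1
49: 01101001101101 → 0, fb=1
50: 11010011011011 → 1, fb=1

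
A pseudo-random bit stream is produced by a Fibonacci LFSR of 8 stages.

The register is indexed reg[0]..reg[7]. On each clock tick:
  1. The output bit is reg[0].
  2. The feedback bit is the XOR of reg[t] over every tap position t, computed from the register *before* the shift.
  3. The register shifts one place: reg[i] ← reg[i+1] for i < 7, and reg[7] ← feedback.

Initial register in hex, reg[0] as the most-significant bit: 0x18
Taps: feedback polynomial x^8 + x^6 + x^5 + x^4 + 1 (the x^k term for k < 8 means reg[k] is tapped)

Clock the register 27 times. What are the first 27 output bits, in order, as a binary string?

step | reg (before) | out | fb
   0 | 00011000 | 0 | 1
   1 | 00110001 | 0 | 0
   2 | 01100010 | 0 | 1
   3 | 11000101 | 1 | 0
   4 | 10001010 | 1 | 1
   5 | 00010101 | 0 | 1
   6 | 00101011 | 0 | 0
   7 | 01010110 | 0 | 0
   8 | 10101100 | 1 | 1
   9 | 01011001 | 0 | 1
  10 | 10110011 | 1 | 0
  11 | 01100110 | 0 | 0
  12 | 11001100 | 1 | 1
  13 | 10011001 | 1 | 0
  14 | 00110010 | 0 | 1
  15 | 01100101 | 0 | 1
  16 | 11001011 | 1 | 1
  17 | 10010111 | 1 | 1
  18 | 00101111 | 0 | 1
  19 | 01011111 | 0 | 1
  20 | 10111111 | 1 | 0
  21 | 01111110 | 0 | 1
  22 | 11111101 | 1 | 1
  23 | 11111011 | 1 | 1
  24 | 11110111 | 1 | 1
  25 | 11101111 | 1 | 0
  26 | 11011110 | 1 | 0

000110001010110011001011111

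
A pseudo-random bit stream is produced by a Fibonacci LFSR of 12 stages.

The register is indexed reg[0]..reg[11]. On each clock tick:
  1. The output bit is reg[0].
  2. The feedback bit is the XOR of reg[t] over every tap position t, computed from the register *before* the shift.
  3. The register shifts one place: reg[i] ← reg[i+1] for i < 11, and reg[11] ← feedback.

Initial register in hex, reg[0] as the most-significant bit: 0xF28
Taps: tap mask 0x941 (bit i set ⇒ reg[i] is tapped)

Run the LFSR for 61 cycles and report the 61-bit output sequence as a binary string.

k : reg_k → out_k, fb_k
0: 111100101000 → 1, fb=1
1: 111001010001 → 1, fb=0
2: 110010100010 → 1, fb=0
3: 100101000100 → 1, fb=1
4: 001010001001 → 0, fb=0
5: 010100010010 → 0, fb=0
6: 101000100100 → 1, fb=0
7: 010001001000 → 0, fb=1
8: 100010010001 → 1, fb=0
9: 000100100010 → 0, fb=1
10: 001001000101 → 0, fb=1
11: 010010001011 → 0, fb=0
12: 100100010110 → 1, fb=1
13: 001000101101 → 0, fb=1
14: 010001011011 → 0, fb=0
15: 100010110110 → 1, fb=0
16: 000101101100 → 0, fb=0
17: 001011011000 → 0, fb=1
18: 010110110001 → 0, fb=0
19: 101101100010 → 1, fb=0
20: 011011000100 → 0, fb=0
21: 110110001000 → 1, fb=0
22: 101100010000 → 1, fb=1
23: 011000100001 → 0, fb=0
24: 110001000010 → 1, fb=1
25: 100010000101 → 1, fb=0
26: 000100001010 → 0, fb=1
27: 001000010101 → 0, fb=1
28: 010000101011 → 0, fb=1
29: 100001010111 → 1, fb=0
30: 000010101110 → 0, fb=0
31: 000101011100 → 0, fb=1
32: 001010111001 → 0, fb=1
33: 010101110011 → 0, fb=0
34: 101011100110 → 1, fb=0
35: 010111001100 → 0, fb=1
36: 101110011001 → 1, fb=1
37: 011100110011 → 0, fb=0
38: 111001100110 → 1, fb=0
39: 110011001100 → 1, fb=0
40: 100110011000 → 1, fb=0
41: 001100110000 → 0, fb=1
42: 011001100001 → 0, fb=0
43: 110011000010 → 1, fb=1
44: 100110000101 → 1, fb=0
45: 001100001010 → 0, fb=1
46: 011000010101 → 0, fb=1
47: 110000101011 → 1, fb=0
48: 100001010110 → 1, fb=1
49: 000010101101 → 0, fb=1
50: 000101011011 → 0, fb=0
51: 001010110110 → 0, fb=1
52: 010101101101 → 0, fb=1
53: 101011011011 → 1, fb=1
54: 010110110111 → 0, fb=0
55: 101101101110 → 1, fb=1
56: 011011011101 → 0, fb=0
57: 110110111010 → 1, fb=1
58: 101101110101 → 1, fb=1
59: 011011101011 → 0, fb=1
60: 110111010111 → 1, fb=0

1111001010001001000101101100010000101011100110011000010101101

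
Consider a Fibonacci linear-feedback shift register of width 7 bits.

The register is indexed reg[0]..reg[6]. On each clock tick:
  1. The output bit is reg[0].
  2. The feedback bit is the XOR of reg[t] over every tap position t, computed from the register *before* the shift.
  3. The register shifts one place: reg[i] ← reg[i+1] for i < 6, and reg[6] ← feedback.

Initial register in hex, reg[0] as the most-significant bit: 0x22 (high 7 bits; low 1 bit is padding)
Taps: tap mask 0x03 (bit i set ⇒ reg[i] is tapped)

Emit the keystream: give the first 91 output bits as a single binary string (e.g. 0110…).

step | reg (before) | out | fb
   0 | 0010001 | 0 | 0
   1 | 0100010 | 0 | 1
   2 | 1000101 | 1 | 1
   3 | 0001011 | 0 | 0
   4 | 0010110 | 0 | 0
   5 | 0101100 | 0 | 1
   6 | 1011001 | 1 | 1
   7 | 0110011 | 0 | 1
   8 | 1100111 | 1 | 0
   9 | 1001110 | 1 | 1
  10 | 0011101 | 0 | 0
  11 | 0111010 | 0 | 1
  12 | 1110101 | 1 | 0
  13 | 1101010 | 1 | 0
  14 | 1010100 | 1 | 1
  15 | 0101001 | 0 | 1
  16 | 1010011 | 1 | 1
  17 | 0100111 | 0 | 1
  18 | 1001111 | 1 | 1
  19 | 0011111 | 0 | 0
  20 | 0111110 | 0 | 1
  21 | 1111101 | 1 | 0
  22 | 1111010 | 1 | 0
  23 | 1110100 | 1 | 0
  24 | 1101000 | 1 | 0
  25 | 1010000 | 1 | 1
  26 | 0100001 | 0 | 1
  27 | 1000011 | 1 | 1
  28 | 0000111 | 0 | 0
  29 | 0001110 | 0 | 0
  30 | 0011100 | 0 | 0
  31 | 0111000 | 0 | 1
  32 | 1110001 | 1 | 0
  33 | 1100010 | 1 | 0
  34 | 1000100 | 1 | 1
  35 | 0001001 | 0 | 0
  36 | 0010010 | 0 | 0
  37 | 0100100 | 0 | 1
  38 | 1001001 | 1 | 1
  39 | 0010011 | 0 | 0
  40 | 0100110 | 0 | 1
  41 | 1001101 | 1 | 1
  42 | 0011011 | 0 | 0
  43 | 0110110 | 0 | 1
  44 | 1101101 | 1 | 0
  45 | 1011010 | 1 | 1
  46 | 0110101 | 0 | 1
  47 | 1101011 | 1 | 0
  48 | 1010110 | 1 | 1
  49 | 0101101 | 0 | 1
  50 | 1011011 | 1 | 1
  51 | 0110111 | 0 | 1
  52 | 1101111 | 1 | 0
  53 | 1011110 | 1 | 1
  54 | 0111101 | 0 | 1
  55 | 1111011 | 1 | 0
  56 | 1110110 | 1 | 0
  57 | 1101100 | 1 | 0
  58 | 1011000 | 1 | 1
  59 | 0110001 | 0 | 1
  60 | 1100011 | 1 | 0
  61 | 1000110 | 1 | 1
  62 | 0001101 | 0 | 0
  63 | 0011010 | 0 | 0
  64 | 0110100 | 0 | 1
  65 | 1101001 | 1 | 0
  66 | 1010010 | 1 | 1
  67 | 0100101 | 0 | 1
  68 | 1001011 | 1 | 1
  69 | 0010111 | 0 | 0
  70 | 0101110 | 0 | 1
  71 | 1011101 | 1 | 1
  72 | 0111011 | 0 | 1
  73 | 1110111 | 1 | 0
  74 | 1101110 | 1 | 0
  75 | 1011100 | 1 | 1
  76 | 0111001 | 0 | 1
  77 | 1110011 | 1 | 0
  78 | 1100110 | 1 | 0
  79 | 1001100 | 1 | 1
  80 | 0011001 | 0 | 0
  81 | 0110010 | 0 | 1
  82 | 1100101 | 1 | 0
  83 | 1001010 | 1 | 1
  84 | 0010101 | 0 | 0
  85 | 0101010 | 0 | 1
  86 | 1010101 | 1 | 1
  87 | 0101011 | 0 | 1
  88 | 1010111 | 1 | 1
  89 | 0101111 | 0 | 1
  90 | 1011111 | 1 | 1

0010001011001110101001111101000011100010010011011010110111101100011010010111011100110010101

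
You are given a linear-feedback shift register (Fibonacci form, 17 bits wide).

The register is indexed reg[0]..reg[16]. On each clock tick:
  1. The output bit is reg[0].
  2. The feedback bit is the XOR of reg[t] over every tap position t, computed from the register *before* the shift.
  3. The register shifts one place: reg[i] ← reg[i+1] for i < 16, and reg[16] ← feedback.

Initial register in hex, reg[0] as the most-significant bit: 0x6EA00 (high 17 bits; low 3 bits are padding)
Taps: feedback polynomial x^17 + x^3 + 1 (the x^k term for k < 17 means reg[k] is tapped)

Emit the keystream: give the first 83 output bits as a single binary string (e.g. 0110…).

step | reg (before) | out | fb
   0 | 01101110101000000 | 0 | 0
   1 | 11011101010000000 | 1 | 0
   2 | 10111010100000000 | 1 | 0
   3 | 01110101000000000 | 0 | 1
   4 | 11101010000000001 | 1 | 1
   5 | 11010100000000011 | 1 | 0
   6 | 10101000000000110 | 1 | 1
   7 | 01010000000001101 | 0 | 1
   8 | 10100000000011011 | 1 | 1
   9 | 01000000000110111 | 0 | 0
  10 | 10000000001101110 | 1 | 1
  11 | 00000000011011101 | 0 | 0
  12 | 00000000110111010 | 0 | 0
  13 | 00000001101110100 | 0 | 0
  14 | 00000011011101000 | 0 | 0
  15 | 00000110111010000 | 0 | 0
  16 | 00001101110100000 | 0 | 0
  17 | 00011011101000000 | 0 | 1
  18 | 00110111010000001 | 0 | 1
  19 | 01101110100000011 | 0 | 0
  20 | 11011101000000110 | 1 | 0
  21 | 10111010000001100 | 1 | 0
  22 | 01110100000011000 | 0 | 1
  23 | 11101000000110001 | 1 | 1
  24 | 11010000001100011 | 1 | 0
  25 | 10100000011000110 | 1 | 1
  26 | 01000000110001101 | 0 | 0
  27 | 10000001100011010 | 1 | 1
  28 | 00000011000110101 | 0 | 0
  29 | 00000110001101010 | 0 | 0
  30 | 00001100011010100 | 0 | 0
  31 | 00011000110101000 | 0 | 1
  32 | 00110001101010001 | 0 | 1
  33 | 01100011010100011 | 0 | 0
  34 | 11000110101000110 | 1 | 1
  35 | 10001101010001101 | 1 | 1
  36 | 00011010100011011 | 0 | 1
  37 | 00110101000110111 | 0 | 1
  38 | 01101010001101111 | 0 | 0
  39 | 11010100011011110 | 1 | 0
  40 | 10101000110111100 | 1 | 1
  41 | 01010001101111001 | 0 | 1
  42 | 10100011011110011 | 1 | 1
  43 | 01000110111100111 | 0 | 0
  44 | 10001101111001110 | 1 | 1
  45 | 00011011110011101 | 0 | 1
  46 | 00110111100111011 | 0 | 1
  47 | 01101111001110111 | 0 | 0
  48 | 11011110011101110 | 1 | 0
  49 | 10111100111011100 | 1 | 0
  50 | 01111001110111000 | 0 | 1
  51 | 11110011101110001 | 1 | 0
  52 | 11100111011100010 | 1 | 1
  53 | 11001110111000101 | 1 | 1
  54 | 10011101110001011 | 1 | 0
  55 | 00111011100010110 | 0 | 1
  56 | 01110111000101101 | 0 | 1
  57 | 11101110001011011 | 1 | 1
  58 | 11011100010110111 | 1 | 0
  59 | 10111000101101110 | 1 | 0
  60 | 01110001011011100 | 0 | 1
  61 | 11100010110111001 | 1 | 1
  62 | 11000101101110011 | 1 | 1
  63 | 10001011011100111 | 1 | 1
  64 | 00010110111001111 | 0 | 1
  65 | 00101101110011111 | 0 | 0
  66 | 01011011100111110 | 0 | 1
  67 | 10110111001111101 | 1 | 0
  68 | 01101110011111010 | 0 | 0
  69 | 11011100111110100 | 1 | 0
  70 | 10111001111101000 | 1 | 0
  71 | 01110011111010000 | 0 | 1
  72 | 11100111110100001 | 1 | 1
  73 | 11001111101000011 | 1 | 1
  74 | 10011111010000111 | 1 | 0
  75 | 00111110100001110 | 0 | 1
  76 | 01111101000011101 | 0 | 1
  77 | 11111010000111011 | 1 | 0
  78 | 11110100001110110 | 1 | 0
  79 | 11101000011101100 | 1 | 1
  80 | 11010000111011001 | 1 | 0
  81 | 10100001110110010 | 1 | 1
  82 | 01000011101100101 | 0 | 0

01101110101000000000110111010000001100011010100011011110011101110001011011100111110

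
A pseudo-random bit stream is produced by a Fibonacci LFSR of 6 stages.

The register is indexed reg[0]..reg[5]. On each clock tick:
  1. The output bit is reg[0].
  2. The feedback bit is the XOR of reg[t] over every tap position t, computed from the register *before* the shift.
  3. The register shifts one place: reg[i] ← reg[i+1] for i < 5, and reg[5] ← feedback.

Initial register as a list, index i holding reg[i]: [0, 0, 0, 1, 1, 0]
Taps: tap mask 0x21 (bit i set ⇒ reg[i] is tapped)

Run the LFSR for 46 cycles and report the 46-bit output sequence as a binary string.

step | reg (before) | out | fb
   0 | 000110 | 0 | 0
   1 | 001100 | 0 | 0
   2 | 011000 | 0 | 0
   3 | 110000 | 1 | 1
   4 | 100001 | 1 | 0
   5 | 000010 | 0 | 0
   6 | 000100 | 0 | 0
   7 | 001000 | 0 | 0
   8 | 010000 | 0 | 0
   9 | 100000 | 1 | 1
  10 | 000001 | 0 | 1
  11 | 000011 | 0 | 1
  12 | 000111 | 0 | 1
  13 | 001111 | 0 | 1
  14 | 011111 | 0 | 1
  15 | 111111 | 1 | 0
  16 | 111110 | 1 | 1
  17 | 111101 | 1 | 0
  18 | 111010 | 1 | 1
  19 | 110101 | 1 | 0
  20 | 101010 | 1 | 1
  21 | 010101 | 0 | 1
  22 | 101011 | 1 | 0
  23 | 010110 | 0 | 0
  24 | 101100 | 1 | 1
  25 | 011001 | 0 | 1
  26 | 110011 | 1 | 0
  27 | 100110 | 1 | 1
  28 | 001101 | 0 | 1
  29 | 011011 | 0 | 1
  30 | 110111 | 1 | 0
  31 | 101110 | 1 | 1
  32 | 011101 | 0 | 1
  33 | 111011 | 1 | 0
  34 | 110110 | 1 | 1
  35 | 101101 | 1 | 0
  36 | 011010 | 0 | 0
  37 | 110100 | 1 | 1
  38 | 101001 | 1 | 0
  39 | 010010 | 0 | 0
  40 | 100100 | 1 | 1
  41 | 001001 | 0 | 1
  42 | 010011 | 0 | 1
  43 | 100111 | 1 | 0
  44 | 001110 | 0 | 0
  45 | 011100 | 0 | 0

0001100001000001111110101011001101110110100100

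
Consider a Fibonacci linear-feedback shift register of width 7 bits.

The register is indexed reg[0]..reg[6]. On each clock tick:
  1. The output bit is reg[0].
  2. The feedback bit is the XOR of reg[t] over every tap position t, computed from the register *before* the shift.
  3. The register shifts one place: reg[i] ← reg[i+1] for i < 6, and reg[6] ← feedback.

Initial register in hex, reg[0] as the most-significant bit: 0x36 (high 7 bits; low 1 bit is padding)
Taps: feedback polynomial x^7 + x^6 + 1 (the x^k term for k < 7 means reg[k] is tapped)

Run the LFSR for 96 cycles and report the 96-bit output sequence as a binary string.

001101111011010110110010010001110000101111100101011100110100010011110001010000110000010000001111

k : reg_k → out_k, fb_k
0: 0011011 → 0, fb=1
1: 0110111 → 0, fb=1
2: 1101111 → 1, fb=0
3: 1011110 → 1, fb=1
4: 0111101 → 0, fb=1
5: 1111011 → 1, fb=0
6: 1110110 → 1, fb=1
7: 1101101 → 1, fb=0
8: 1011010 → 1, fb=1
9: 0110101 → 0, fb=1
10: 1101011 → 1, fb=0
11: 1010110 → 1, fb=1
12: 0101101 → 0, fb=1
13: 1011011 → 1, fb=0
14: 0110110 → 0, fb=0
15: 1101100 → 1, fb=1
16: 1011001 → 1, fb=0
17: 0110010 → 0, fb=0
18: 1100100 → 1, fb=1
19: 1001001 → 1, fb=0
20: 0010010 → 0, fb=0
21: 0100100 → 0, fb=0
22: 1001000 → 1, fb=1
23: 0010001 → 0, fb=1
24: 0100011 → 0, fb=1
25: 1000111 → 1, fb=0
26: 0001110 → 0, fb=0
27: 0011100 → 0, fb=0
28: 0111000 → 0, fb=0
29: 1110000 → 1, fb=1
30: 1100001 → 1, fb=0
31: 1000010 → 1, fb=1
32: 0000101 → 0, fb=1
33: 0001011 → 0, fb=1
34: 0010111 → 0, fb=1
35: 0101111 → 0, fb=1
36: 1011111 → 1, fb=0
37: 0111110 → 0, fb=0
38: 1111100 → 1, fb=1
39: 1111001 → 1, fb=0
40: 1110010 → 1, fb=1
41: 1100101 → 1, fb=0
42: 1001010 → 1, fb=1
43: 0010101 → 0, fb=1
44: 0101011 → 0, fb=1
45: 1010111 → 1, fb=0
46: 0101110 → 0, fb=0
47: 1011100 → 1, fb=1
48: 0111001 → 0, fb=1
49: 1110011 → 1, fb=0
50: 1100110 → 1, fb=1
51: 1001101 → 1, fb=0
52: 0011010 → 0, fb=0
53: 0110100 → 0, fb=0
54: 1101000 → 1, fb=1
55: 1010001 → 1, fb=0
56: 0100010 → 0, fb=0
57: 1000100 → 1, fb=1
58: 0001001 → 0, fb=1
59: 0010011 → 0, fb=1
60: 0100111 → 0, fb=1
61: 1001111 → 1, fb=0
62: 0011110 → 0, fb=0
63: 0111100 → 0, fb=0
64: 1111000 → 1, fb=1
65: 1110001 → 1, fb=0
66: 1100010 → 1, fb=1
67: 1000101 → 1, fb=0
68: 0001010 → 0, fb=0
69: 0010100 → 0, fb=0
70: 0101000 → 0, fb=0
71: 1010000 → 1, fb=1
72: 0100001 → 0, fb=1
73: 1000011 → 1, fb=0
74: 0000110 → 0, fb=0
75: 0001100 → 0, fb=0
76: 0011000 → 0, fb=0
77: 0110000 → 0, fb=0
78: 1100000 → 1, fb=1
79: 1000001 → 1, fb=0
80: 0000010 → 0, fb=0
81: 0000100 → 0, fb=0
82: 0001000 → 0, fb=0
83: 0010000 → 0, fb=0
84: 0100000 → 0, fb=0
85: 1000000 → 1, fb=1
86: 0000001 → 0, fb=1
87: 0000011 → 0, fb=1
88: 0000111 → 0, fb=1
89: 0001111 → 0, fb=1
90: 0011111 → 0, fb=1
91: 0111111 → 0, fb=1
92: 1111111 → 1, fb=0
93: 1111110 → 1, fb=1
94: 1111101 → 1, fb=0
95: 1111010 → 1, fb=1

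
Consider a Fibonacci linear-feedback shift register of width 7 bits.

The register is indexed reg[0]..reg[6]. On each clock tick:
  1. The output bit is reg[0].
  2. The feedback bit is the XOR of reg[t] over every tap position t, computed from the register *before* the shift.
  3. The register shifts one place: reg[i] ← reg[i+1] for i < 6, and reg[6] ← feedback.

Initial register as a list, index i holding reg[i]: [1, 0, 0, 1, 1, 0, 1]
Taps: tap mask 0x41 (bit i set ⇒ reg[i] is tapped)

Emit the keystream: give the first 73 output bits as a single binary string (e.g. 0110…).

tick  register→output (feedback)
  0  1001101→1 (0)
  1  0011010→0 (0)
  2  0110100→0 (0)
  3  1101000→1 (1)
  4  1010001→1 (0)
  5  0100010→0 (0)
  6  1000100→1 (1)
  7  0001001→0 (1)
  8  0010011→0 (1)
  9  0100111→0 (1)
 10  1001111→1 (0)
 11  0011110→0 (0)
 12  0111100→0 (0)
 13  1111000→1 (1)
 14  1110001→1 (0)
 15  1100010→1 (1)
 16  1000101→1 (0)
 17  0001010→0 (0)
 18  0010100→0 (0)
 19  0101000→0 (0)
 20  1010000→1 (1)
 21  0100001→0 (1)
 22  1000011→1 (0)
 23  0000110→0 (0)
 24  0001100→0 (0)
 25  0011000→0 (0)
 26  0110000→0 (0)
 27  1100000→1 (1)
 28  1000001→1 (0)
 29  0000010→0 (0)
 30  0000100→0 (0)
 31  0001000→0 (0)
 32  0010000→0 (0)
 33  0100000→0 (0)
 34  1000000→1 (1)
 35  0000001→0 (1)
 36  0000011→0 (1)
 37  0000111→0 (1)
 38  0001111→0 (1)
 39  0011111→0 (1)
 40  0111111→0 (1)
 41  1111111→1 (0)
 42  1111110→1 (1)
 43  1111101→1 (0)
 44  1111010→1 (1)
 45  1110101→1 (0)
 46  1101010→1 (1)
 47  1010101→1 (0)
 48  0101010→0 (0)
 49  1010100→1 (1)
 50  0101001→0 (1)
 51  1010011→1 (0)
 52  0100110→0 (0)
 53  1001100→1 (1)
 54  0011001→0 (1)
 55  0110011→0 (1)
 56  1100111→1 (0)
 57  1001110→1 (1)
 58  0011101→0 (1)
 59  0111011→0 (1)
 60  1110111→1 (0)
 61  1101110→1 (1)
 62  1011101→1 (0)
 63  0111010→0 (0)
 64  1110100→1 (1)
 65  1101001→1 (0)
 66  1010010→1 (1)
 67  0100101→0 (1)
 68  1001011→1 (0)
 69  0010110→0 (0)
 70  0101100→0 (0)
 71  1011000→1 (1)
 72  0110001→0 (1)

1001101000100111100010100001100000100000011111110101010011001110111010010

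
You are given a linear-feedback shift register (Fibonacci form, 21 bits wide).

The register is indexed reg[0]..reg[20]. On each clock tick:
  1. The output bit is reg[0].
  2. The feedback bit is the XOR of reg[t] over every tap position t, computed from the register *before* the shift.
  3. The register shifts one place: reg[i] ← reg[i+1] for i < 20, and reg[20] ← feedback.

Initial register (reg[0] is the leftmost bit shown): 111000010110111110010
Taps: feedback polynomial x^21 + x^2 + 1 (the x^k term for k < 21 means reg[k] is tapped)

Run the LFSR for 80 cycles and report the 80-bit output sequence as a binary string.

11100001011011111001001100100110100011101111110111100101101010000101001110011000

step | reg (before) | out | fb
   0 | 111000010110111110010 | 1 | 0
   1 | 110000101101111100100 | 1 | 1
   2 | 100001011011111001001 | 1 | 1
   3 | 000010110111110010011 | 0 | 0
   4 | 000101101111100100110 | 0 | 0
   5 | 001011011111001001100 | 0 | 1
   6 | 010110111110010011001 | 0 | 0
   7 | 101101111100100110010 | 1 | 0
   8 | 011011111001001100100 | 0 | 1
   9 | 110111110010011001001 | 1 | 1
  10 | 101111100100110010011 | 1 | 0
  11 | 011111001001100100110 | 0 | 1
  12 | 111110010011001001101 | 1 | 0
  13 | 111100100110010011010 | 1 | 0
  14 | 111001001100100110100 | 1 | 0
  15 | 110010011001001101000 | 1 | 1
  16 | 100100110010011010001 | 1 | 1
  17 | 001001100100110100011 | 0 | 1
  18 | 010011001001101000111 | 0 | 0
  19 | 100110010011010001110 | 1 | 1
  20 | 001100100110100011101 | 0 | 1
  21 | 011001001101000111011 | 0 | 1
  22 | 110010011010001110111 | 1 | 1
  23 | 100100110100011101111 | 1 | 1
  24 | 001001101000111011111 | 0 | 1
  25 | 010011010001110111111 | 0 | 0
  26 | 100110100011101111110 | 1 | 1
  27 | 001101000111011111101 | 0 | 1
  28 | 011010001110111111011 | 0 | 1
  29 | 110100011101111110111 | 1 | 1
  30 | 101000111011111101111 | 1 | 0
  31 | 010001110111111011110 | 0 | 0
  32 | 100011101111110111100 | 1 | 1
  33 | 000111011111101111001 | 0 | 0
  34 | 001110111111011110010 | 0 | 1
  35 | 011101111110111100101 | 0 | 1
  36 | 111011111101111001011 | 1 | 0
  37 | 110111111011110010110 | 1 | 1
  38 | 101111110111100101101 | 1 | 0
  39 | 011111101111001011010 | 0 | 1
  40 | 111111011110010110101 | 1 | 0
  41 | 111110111100101101010 | 1 | 0
  42 | 111101111001011010100 | 1 | 0
  43 | 111011110010110101000 | 1 | 0
  44 | 110111100101101010000 | 1 | 1
  45 | 101111001011010100001 | 1 | 0
  46 | 011110010110101000010 | 0 | 1
  47 | 111100101101010000101 | 1 | 0
  48 | 111001011010100001010 | 1 | 0
  49 | 110010110101000010100 | 1 | 1
  50 | 100101101010000101001 | 1 | 1
  51 | 001011010100001010011 | 0 | 1
  52 | 010110101000010100111 | 0 | 0
  53 | 101101010000101001110 | 1 | 0
  54 | 011010100001010011100 | 0 | 1
  55 | 110101000010100111001 | 1 | 1
  56 | 101010000101001110011 | 1 | 0
  57 | 010100001010011100110 | 0 | 0
  58 | 101000010100111001100 | 1 | 0
  59 | 010000101001110011000 | 0 | 0
  60 | 100001010011100110000 | 1 | 1
  61 | 000010100111001100001 | 0 | 0
  62 | 000101001110011000010 | 0 | 0
  63 | 001010011100110000100 | 0 | 1
  64 | 010100111001100001001 | 0 | 0
  65 | 101001110011000010010 | 1 | 0
  66 | 010011100110000100100 | 0 | 0
  67 | 100111001100001001000 | 1 | 1
  68 | 001110011000010010001 | 0 | 1
  69 | 011100110000100100011 | 0 | 1
  70 | 111001100001001000111 | 1 | 0
  71 | 110011000010010001110 | 1 | 1
  72 | 100110000100100011101 | 1 | 1
  73 | 001100001001000111011 | 0 | 1
  74 | 011000010010001110111 | 0 | 1
  75 | 110000100100011101111 | 1 | 1
  76 | 100001001000111011111 | 1 | 1
  77 | 000010010001110111111 | 0 | 0
  78 | 000100100011101111110 | 0 | 0
  79 | 001001000111011111100 | 0 | 1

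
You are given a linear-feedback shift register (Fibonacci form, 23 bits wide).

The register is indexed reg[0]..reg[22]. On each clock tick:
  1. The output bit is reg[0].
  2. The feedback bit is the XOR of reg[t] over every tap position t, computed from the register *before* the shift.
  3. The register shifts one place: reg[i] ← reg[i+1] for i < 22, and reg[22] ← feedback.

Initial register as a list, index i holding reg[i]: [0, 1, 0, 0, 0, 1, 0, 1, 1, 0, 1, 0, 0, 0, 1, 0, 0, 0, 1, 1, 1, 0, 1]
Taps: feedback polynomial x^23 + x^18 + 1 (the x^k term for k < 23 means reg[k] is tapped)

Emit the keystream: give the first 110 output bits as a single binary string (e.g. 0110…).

tick  register→output (feedback)
  0  01000101101000100011101→0 (1)
  1  10001011010001000111011→1 (0)
  2  00010110100010001110110→0 (1)
  3  00101101000100011101101→0 (0)
  4  01011010001000111011010→0 (1)
  5  10110100010001110110101→1 (0)
  6  01101000100011101101010→0 (0)
  7  11010001000111011010100→1 (0)
  8  10100010001110110101000→1 (1)
  9  01000100011101101010001→0 (1)
 10  10001000111011010100011→1 (1)
 11  00010001110110101000111→0 (0)
 12  00100011101101010001110→0 (0)
 13  01000111011010100011100→0 (1)
 14  10001110110101000111001→1 (0)
 15  00011101101010001110010→0 (1)
 16  00111011010100011100101→0 (0)
 17  01110110101000111001010→0 (0)
 18  11101101010001110010100→1 (0)
 19  11011010100011100101000→1 (1)
 20  10110101000111001010001→1 (0)
 21  01101010001110010100010→0 (0)
 22  11010100011100101000100→1 (1)
 23  10101000111001010001001→1 (1)
 24  01010001110010100010011→0 (1)
 25  10100011100101000100111→1 (1)
 26  01000111001010001001111→0 (0)
 27  10001110010100010011110→1 (0)
 28  00011100101000100111100→0 (1)
 29  00111001010001001111001→0 (1)
 30  01110010100010011110011→0 (1)
 31  11100101000100111100111→1 (1)
 32  11001010001001111001111→1 (1)
 33  10010100010011110011111→1 (0)
 34  00101000100111100111110→0 (1)
 35  01010001001111001111101→0 (1)
 36  10100010011110011111011→1 (0)
 37  01000100111100111110110→0 (1)
 38  10001001111001111101101→1 (1)
 39  00010011110011111011011→0 (1)
 40  00100111100111110110111→0 (1)
 41  01001111001111101101111→0 (0)
 42  10011110011111011011110→1 (0)
 43  00111100111110110111100→0 (1)
 44  01111001111101101111001→0 (1)
 45  11110011111011011110011→1 (0)
 46  11100111110110111100110→1 (1)
 47  11001111101101111001101→1 (1)
 48  10011111011011110011011→1 (0)
 49  00111110110111100110110→0 (1)
 50  01111101101111001101101→0 (0)
 51  11111011011110011011010→1 (0)
 52  11110110111100110110100→1 (0)
 53  11101101111001101101000→1 (1)
 54  11011011110011011010001→1 (0)
 55  10110111100110110100010→1 (1)
 56  01101111001101101000101→0 (0)
 57  11011110011011010001010→1 (1)
 58  10111100110110100010101→1 (0)
 59  01111001101101000101010→0 (0)
 60  11110011011010001010100→1 (0)
 61  11100110110100010101000→1 (1)
 62  11001101101000101010001→1 (0)
 63  10011011010001010100010→1 (1)
 64  00110110100010101000101→0 (0)
 65  01101101000101010001010→0 (0)
 66  11011010001010100010100→1 (0)
 67  10110100010101000101000→1 (1)
 68  01101000101010001010001→0 (1)
 69  11010001010100010100011→1 (1)
 70  10100010101000101000111→1 (1)
 71  01000101010001010001111→0 (0)
 72  10001010100010100011110→1 (0)
 73  00010101000101000111100→0 (1)
 74  00101010001010001111001→0 (1)
 75  01010100010100011110011→0 (1)
 76  10101000101000111100111→1 (1)
 77  01010001010001111001111→0 (0)
 78  10100010100011110011110→1 (0)
 79  01000101000111100111100→0 (1)
 80  10001010001111001111001→1 (0)
 81  00010100011110011110010→0 (1)
 82  00101000111100111100101→0 (0)
 83  01010001111001111001010→0 (0)
 84  10100011110011110010100→1 (0)
 85  01000111100111100101000→0 (0)
 86  10001111001111001010000→1 (0)
 87  00011110011110010100000→0 (0)
 88  00111100111100101000000→0 (0)
 89  01111001111001010000000→0 (0)
 90  11110011110010100000000→1 (1)
 91  11100111100101000000001→1 (1)
 92  11001111001010000000011→1 (1)
 93  10011110010100000000111→1 (1)
 94  00111100101000000001111→0 (0)
 95  01111001010000000011110→0 (1)
 96  11110010100000000111101→1 (0)
 97  11100101000000001111010→1 (0)
 98  11001010000000011110100→1 (0)
 99  10010100000000111101000→1 (1)
100  00101000000001111010001→0 (1)
101  01010000000011110100011→0 (0)
102  10100000000111101000110→1 (1)
103  01000000001111010001101→0 (0)
104  10000000011110100011010→1 (0)
105  00000000111101000110100→0 (1)
106  00000001111010001101001→0 (0)
107  00000011110100011010010→0 (1)
108  00000111101000110100101→0 (0)
109  00001111010001101001010→0 (0)

01000101101000100011101101010001110010100010011110011111011011110011011010001010100010100011110011110010100000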